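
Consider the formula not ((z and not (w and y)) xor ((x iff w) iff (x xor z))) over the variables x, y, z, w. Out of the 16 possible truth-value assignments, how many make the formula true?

x | y | z | w || φ
1 | 1 | 1 | 1 || 1
1 | 1 | 1 | 0 || 1
1 | 1 | 0 | 1 || 0
1 | 1 | 0 | 0 || 1
1 | 0 | 1 | 1 || 0
1 | 0 | 1 | 0 || 1
1 | 0 | 0 | 1 || 0
1 | 0 | 0 | 0 || 1
0 | 1 | 1 | 1 || 1
0 | 1 | 1 | 0 || 1
0 | 1 | 0 | 1 || 0
0 | 1 | 0 | 0 || 1
0 | 0 | 1 | 1 || 0
0 | 0 | 1 | 0 || 1
0 | 0 | 0 | 1 || 0
0 | 0 | 0 | 0 || 1
The formula is true on 10 of the 16 rows.

10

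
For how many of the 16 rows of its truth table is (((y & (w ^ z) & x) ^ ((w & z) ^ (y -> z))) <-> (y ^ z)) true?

  x      y      z      w    |    φ  
 True   True   True   True  |   True
 True   True   True  False  |   True
 True   True  False   True  |   True
 True   True  False  False  |  False
 True  False   True   True  |  False
 True  False   True  False  |   True
 True  False  False   True  |  False
 True  False  False  False  |  False
False   True   True   True  |   True
False   True   True  False  |  False
False   True  False   True  |  False
False   True  False  False  |  False
False  False   True   True  |  False
False  False   True  False  |   True
False  False  False   True  |  False
False  False  False  False  |  False
The formula is true on 6 of the 16 rows.

6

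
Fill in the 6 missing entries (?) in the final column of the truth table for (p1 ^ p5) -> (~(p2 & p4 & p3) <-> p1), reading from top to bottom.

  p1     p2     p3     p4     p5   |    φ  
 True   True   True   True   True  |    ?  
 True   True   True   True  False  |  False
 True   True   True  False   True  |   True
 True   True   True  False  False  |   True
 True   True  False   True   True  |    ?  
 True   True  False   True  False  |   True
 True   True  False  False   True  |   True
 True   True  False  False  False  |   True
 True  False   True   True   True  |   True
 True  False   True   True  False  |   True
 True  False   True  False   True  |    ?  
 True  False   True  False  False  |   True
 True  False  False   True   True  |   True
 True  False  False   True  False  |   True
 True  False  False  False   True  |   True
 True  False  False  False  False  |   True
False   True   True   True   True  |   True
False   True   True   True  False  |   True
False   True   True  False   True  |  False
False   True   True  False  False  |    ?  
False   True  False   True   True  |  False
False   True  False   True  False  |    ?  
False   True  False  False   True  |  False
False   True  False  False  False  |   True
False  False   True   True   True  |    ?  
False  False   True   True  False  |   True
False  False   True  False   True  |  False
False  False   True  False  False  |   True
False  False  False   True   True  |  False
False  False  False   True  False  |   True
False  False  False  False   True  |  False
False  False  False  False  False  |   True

Row p1=True, p2=True, p3=True, p4=True, p5=True: (p1 ^ p5) = False, (~(p2 & p4 & p3) <-> p1) = False, so the formula = True.
Row p1=True, p2=True, p3=False, p4=True, p5=True: (p1 ^ p5) = False, (~(p2 & p4 & p3) <-> p1) = True, so the formula = True.
Row p1=True, p2=False, p3=True, p4=False, p5=True: (p1 ^ p5) = False, (~(p2 & p4 & p3) <-> p1) = True, so the formula = True.
Row p1=False, p2=True, p3=True, p4=False, p5=False: (p1 ^ p5) = False, (~(p2 & p4 & p3) <-> p1) = False, so the formula = True.
Row p1=False, p2=True, p3=False, p4=True, p5=False: (p1 ^ p5) = False, (~(p2 & p4 & p3) <-> p1) = False, so the formula = True.
Row p1=False, p2=False, p3=True, p4=True, p5=True: (p1 ^ p5) = True, (~(p2 & p4 & p3) <-> p1) = False, so the formula = False.

True, True, True, True, True, False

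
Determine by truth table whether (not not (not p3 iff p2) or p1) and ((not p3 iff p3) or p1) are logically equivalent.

not equivalent

p1 | p2 | p3 || φ | ψ
1  | 1  | 1  || 1 | 1
1  | 1  | 0  || 1 | 1
1  | 0  | 1  || 1 | 1
1  | 0  | 0  || 1 | 1
0  | 1  | 1  || 0 | 0
0  | 1  | 0  || 1 | 0
0  | 0  | 1  || 1 | 0
0  | 0  | 0  || 0 | 0
The columns differ at p1=0, p2=1, p3=0 (φ=1, ψ=0), so they are not equivalent.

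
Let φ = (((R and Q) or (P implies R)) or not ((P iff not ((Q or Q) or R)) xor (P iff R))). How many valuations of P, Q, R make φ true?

P | Q | R | (R and Q) | (P implies R) | ((R and Q) or (P implies R)) | (Q or Q) | ((Q or Q) or R) | not ((Q or Q) or R) | (P iff not ((Q or Q) or R)) | (P iff R) | φ
- | - | - | --------- | ------------- | ---------------------------- | -------- | --------------- | ------------------- | --------------------------- | --------- | -
T | T | T |     T     |       T       |              T               |    T     |        T        |          F          |              F              |     T     | T
T | T | F |     F     |       F       |              F               |    T     |        T        |          F          |              F              |     F     | T
T | F | T |     F     |       T       |              T               |    F     |        T        |          F          |              F              |     T     | T
T | F | F |     F     |       F       |              F               |    F     |        F        |          T          |              T              |     F     | F
F | T | T |     T     |       T       |              T               |    T     |        T        |          F          |              T              |     F     | T
F | T | F |     F     |       T       |              T               |    T     |        T        |          F          |              T              |     T     | T
F | F | T |     F     |       T       |              T               |    F     |        T        |          F          |              T              |     F     | T
F | F | F |     F     |       T       |              T               |    F     |        F        |          T          |              F              |     T     | T
The formula is true on 7 of the 8 rows.

7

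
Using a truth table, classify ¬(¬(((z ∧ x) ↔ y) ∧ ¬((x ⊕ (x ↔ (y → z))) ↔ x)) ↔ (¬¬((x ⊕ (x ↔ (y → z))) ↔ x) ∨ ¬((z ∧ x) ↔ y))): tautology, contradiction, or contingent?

contradiction

x | y | z || (z ∧ x) | ((z ∧ x) ↔ y) | (y → z) | (x ↔ (y → z)) | (x ⊕ (x ↔ (y → z))) | ((x ⊕ (x ↔ (y → z))) ↔ x) | ¬((x ⊕ (x ↔ (y → z))) ↔ x) | ¬¬((x ⊕ (x ↔ (y → z))) ↔ x) | ¬((z ∧ x) ↔ y) | φ
1 | 1 | 1 ||    1    |       1       |    1    |       1       |          0          |             0             |             1              |              0              |       0        | 0
1 | 1 | 0 ||    0    |       0       |    0    |       0       |          1          |             1             |             0              |              1              |       1        | 0
1 | 0 | 1 ||    1    |       0       |    1    |       1       |          0          |             0             |             1              |              0              |       1        | 0
1 | 0 | 0 ||    0    |       1       |    1    |       1       |          0          |             0             |             1              |              0              |       0        | 0
0 | 1 | 1 ||    0    |       0       |    1    |       0       |          0          |             1             |             0              |              1              |       1        | 0
0 | 1 | 0 ||    0    |       0       |    0    |       1       |          1          |             0             |             1              |              0              |       1        | 0
0 | 0 | 1 ||    0    |       1       |    1    |       0       |          0          |             1             |             0              |              1              |       0        | 0
0 | 0 | 0 ||    0    |       1       |    1    |       0       |          0          |             1             |             0              |              1              |       0        | 0
Every row is 0, so the formula is a contradiction.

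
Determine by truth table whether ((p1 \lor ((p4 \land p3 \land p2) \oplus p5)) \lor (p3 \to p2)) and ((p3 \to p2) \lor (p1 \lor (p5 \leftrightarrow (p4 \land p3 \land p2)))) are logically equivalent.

not equivalent

p1 | p2 | p3 | p4 | p5 || φ | ψ
F  | F  | F  | F  | F  || T | T
F  | F  | F  | F  | T  || T | T
F  | F  | F  | T  | F  || T | T
F  | F  | F  | T  | T  || T | T
F  | F  | T  | F  | F  || F | T
F  | F  | T  | F  | T  || T | F
F  | F  | T  | T  | F  || F | T
F  | F  | T  | T  | T  || T | F
F  | T  | F  | F  | F  || T | T
F  | T  | F  | F  | T  || T | T
F  | T  | F  | T  | F  || T | T
F  | T  | F  | T  | T  || T | T
F  | T  | T  | F  | F  || T | T
F  | T  | T  | F  | T  || T | T
F  | T  | T  | T  | F  || T | T
F  | T  | T  | T  | T  || T | T
T  | F  | F  | F  | F  || T | T
T  | F  | F  | F  | T  || T | T
T  | F  | F  | T  | F  || T | T
T  | F  | F  | T  | T  || T | T
T  | F  | T  | F  | F  || T | T
T  | F  | T  | F  | T  || T | T
T  | F  | T  | T  | F  || T | T
T  | F  | T  | T  | T  || T | T
T  | T  | F  | F  | F  || T | T
T  | T  | F  | F  | T  || T | T
T  | T  | F  | T  | F  || T | T
T  | T  | F  | T  | T  || T | T
T  | T  | T  | F  | F  || T | T
T  | T  | T  | F  | T  || T | T
T  | T  | T  | T  | F  || T | T
T  | T  | T  | T  | T  || T | T
The columns differ at p1=F, p2=F, p3=T, p4=F, p5=F (φ=F, ψ=T), so they are not equivalent.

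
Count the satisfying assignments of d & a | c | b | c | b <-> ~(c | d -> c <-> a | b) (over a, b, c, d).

7

a | b | c | d | φ
- | - | - | - | -
T | T | T | T | F
T | T | T | F | F
T | T | F | T | T
T | T | F | F | F
T | F | T | T | F
T | F | T | F | F
T | F | F | T | T
T | F | F | F | T
F | T | T | T | F
F | T | T | F | F
F | T | F | T | T
F | T | F | F | F
F | F | T | T | T
F | F | T | F | T
F | F | F | T | T
F | F | F | F | F
The formula is true on 7 of the 16 rows.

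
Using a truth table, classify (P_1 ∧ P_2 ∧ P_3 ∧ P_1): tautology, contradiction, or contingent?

contingent

P_1  P_2  P_3  |  (P_1 ∧ P_2 ∧ P_3 ∧ P_1)
 F    F    F   |             F           
 F    F    T   |             F           
 F    T    F   |             F           
 F    T    T   |             F           
 T    F    F   |             F           
 T    F    T   |             F           
 T    T    F   |             F           
 T    T    T   |             T           
1 of 8 rows are T, so the formula is contingent.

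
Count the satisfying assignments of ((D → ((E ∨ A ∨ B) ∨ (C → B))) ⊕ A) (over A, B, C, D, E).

15

A | B | C | D | E || φ
T | T | T | T | T || F
T | T | T | T | F || F
T | T | T | F | T || F
T | T | T | F | F || F
T | T | F | T | T || F
T | T | F | T | F || F
T | T | F | F | T || F
T | T | F | F | F || F
T | F | T | T | T || F
T | F | T | T | F || F
T | F | T | F | T || F
T | F | T | F | F || F
T | F | F | T | T || F
T | F | F | T | F || F
T | F | F | F | T || F
T | F | F | F | F || F
F | T | T | T | T || T
F | T | T | T | F || T
F | T | T | F | T || T
F | T | T | F | F || T
F | T | F | T | T || T
F | T | F | T | F || T
F | T | F | F | T || T
F | T | F | F | F || T
F | F | T | T | T || T
F | F | T | T | F || F
F | F | T | F | T || T
F | F | T | F | F || T
F | F | F | T | T || T
F | F | F | T | F || T
F | F | F | F | T || T
F | F | F | F | F || T
The formula is true on 15 of the 32 rows.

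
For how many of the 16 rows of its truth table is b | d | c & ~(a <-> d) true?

13

a  b  c  d     (a <-> d)  ~(a <-> d)  (c & ~(a <-> d))  (b | d | (c & ~(a <-> d)))
0  0  0  0         1          0              0                      0             
0  0  0  1         0          1              0                      1             
0  0  1  0         1          0              0                      0             
0  0  1  1         0          1              1                      1             
0  1  0  0         1          0              0                      1             
0  1  0  1         0          1              0                      1             
0  1  1  0         1          0              0                      1             
0  1  1  1         0          1              1                      1             
1  0  0  0         0          1              0                      0             
1  0  0  1         1          0              0                      1             
1  0  1  0         0          1              1                      1             
1  0  1  1         1          0              0                      1             
1  1  0  0         0          1              0                      1             
1  1  0  1         1          0              0                      1             
1  1  1  0         0          1              1                      1             
1  1  1  1         1          0              0                      1             
The formula is true on 13 of the 16 rows.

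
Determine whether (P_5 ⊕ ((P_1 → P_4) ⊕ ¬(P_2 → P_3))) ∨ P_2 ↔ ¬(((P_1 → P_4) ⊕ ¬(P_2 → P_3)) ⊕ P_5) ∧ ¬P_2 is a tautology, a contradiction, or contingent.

P_1 | P_2 | P_3 | P_4 | P_5 | φ
--- | --- | --- | --- | --- | -
 F  |  F  |  F  |  F  |  F  | F
 F  |  F  |  F  |  F  |  T  | F
 F  |  F  |  F  |  T  |  F  | F
 F  |  F  |  F  |  T  |  T  | F
 F  |  F  |  T  |  F  |  F  | F
 F  |  F  |  T  |  F  |  T  | F
 F  |  F  |  T  |  T  |  F  | F
 F  |  F  |  T  |  T  |  T  | F
 F  |  T  |  F  |  F  |  F  | F
 F  |  T  |  F  |  F  |  T  | F
 F  |  T  |  F  |  T  |  F  | F
 F  |  T  |  F  |  T  |  T  | F
 F  |  T  |  T  |  F  |  F  | F
 F  |  T  |  T  |  F  |  T  | F
 F  |  T  |  T  |  T  |  F  | F
 F  |  T  |  T  |  T  |  T  | F
 T  |  F  |  F  |  F  |  F  | F
 T  |  F  |  F  |  F  |  T  | F
 T  |  F  |  F  |  T  |  F  | F
 T  |  F  |  F  |  T  |  T  | F
 T  |  F  |  T  |  F  |  F  | F
 T  |  F  |  T  |  F  |  T  | F
 T  |  F  |  T  |  T  |  F  | F
 T  |  F  |  T  |  T  |  T  | F
 T  |  T  |  F  |  F  |  F  | F
 T  |  T  |  F  |  F  |  T  | F
 T  |  T  |  F  |  T  |  F  | F
 T  |  T  |  F  |  T  |  T  | F
 T  |  T  |  T  |  F  |  F  | F
 T  |  T  |  T  |  F  |  T  | F
 T  |  T  |  T  |  T  |  F  | F
 T  |  T  |  T  |  T  |  T  | F
Every row is F, so the formula is a contradiction.

contradiction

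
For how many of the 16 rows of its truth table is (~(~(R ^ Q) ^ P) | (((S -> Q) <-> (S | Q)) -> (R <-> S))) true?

P  Q  R  S  |  φ
F  F  F  F  |  T
F  F  F  T  |  T
F  F  T  F  |  T
F  F  T  T  |  T
F  T  F  F  |  T
F  T  F  T  |  T
F  T  T  F  |  F
F  T  T  T  |  T
T  F  F  F  |  T
T  F  F  T  |  T
T  F  T  F  |  T
T  F  T  T  |  T
T  T  F  F  |  T
T  T  F  T  |  F
T  T  T  F  |  T
T  T  T  T  |  T
The formula is true on 14 of the 16 rows.

14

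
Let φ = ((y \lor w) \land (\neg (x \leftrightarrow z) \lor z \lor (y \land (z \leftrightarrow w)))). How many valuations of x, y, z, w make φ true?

x | y | z | w | φ
- | - | - | - | -
1 | 1 | 1 | 1 | 1
1 | 1 | 1 | 0 | 1
1 | 1 | 0 | 1 | 1
1 | 1 | 0 | 0 | 1
1 | 0 | 1 | 1 | 1
1 | 0 | 1 | 0 | 0
1 | 0 | 0 | 1 | 1
1 | 0 | 0 | 0 | 0
0 | 1 | 1 | 1 | 1
0 | 1 | 1 | 0 | 1
0 | 1 | 0 | 1 | 0
0 | 1 | 0 | 0 | 1
0 | 0 | 1 | 1 | 1
0 | 0 | 1 | 0 | 0
0 | 0 | 0 | 1 | 0
0 | 0 | 0 | 0 | 0
The formula is true on 10 of the 16 rows.

10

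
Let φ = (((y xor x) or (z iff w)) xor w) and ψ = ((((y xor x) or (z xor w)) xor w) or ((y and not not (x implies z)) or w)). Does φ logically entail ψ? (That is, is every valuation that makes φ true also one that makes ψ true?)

x  y  z  w  |  φ  ψ
T  T  T  T  |  F  T
T  T  T  F  |  F  T
T  T  F  T  |  T  T
T  T  F  F  |  T  F
T  F  T  T  |  F  T
T  F  T  F  |  T  T
T  F  F  T  |  F  T
T  F  F  F  |  T  T
F  T  T  T  |  F  T
F  T  T  F  |  T  T
F  T  F  T  |  F  T
F  T  F  F  |  T  T
F  F  T  T  |  F  T
F  F  T  F  |  F  T
F  F  F  T  |  T  T
F  F  F  F  |  T  F
At x=T, y=T, z=F, w=F we have φ true but ψ false, so φ does not entail ψ.

no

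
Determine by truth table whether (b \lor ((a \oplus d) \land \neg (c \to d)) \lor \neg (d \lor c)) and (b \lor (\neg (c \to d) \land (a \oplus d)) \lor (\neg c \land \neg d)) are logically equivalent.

  a   |   b   |   c   |   d   ||   φ   |   ψ  
 True |  True |  True |  True ||  True |  True
 True |  True |  True | False ||  True |  True
 True |  True | False |  True ||  True |  True
 True |  True | False | False ||  True |  True
 True | False |  True |  True || False | False
 True | False |  True | False ||  True |  True
 True | False | False |  True || False | False
 True | False | False | False ||  True |  True
False |  True |  True |  True ||  True |  True
False |  True |  True | False ||  True |  True
False |  True | False |  True ||  True |  True
False |  True | False | False ||  True |  True
False | False |  True |  True || False | False
False | False |  True | False || False | False
False | False | False |  True || False | False
False | False | False | False ||  True |  True
The columns for φ and ψ agree on every row, so they are logically equivalent.

equivalent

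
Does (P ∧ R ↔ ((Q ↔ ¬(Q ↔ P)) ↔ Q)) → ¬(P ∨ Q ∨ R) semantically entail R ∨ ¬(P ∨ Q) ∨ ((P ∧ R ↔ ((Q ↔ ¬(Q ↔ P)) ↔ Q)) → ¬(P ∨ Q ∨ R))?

P  Q  R  |  φ  ψ
T  T  T  |  T  T
T  T  F  |  F  F
T  F  T  |  F  T
T  F  F  |  T  T
F  T  T  |  T  T
F  T  F  |  T  T
F  F  T  |  F  T
F  F  F  |  T  T
In every row where φ is true, ψ is also true, so φ ⊨ ψ.

yes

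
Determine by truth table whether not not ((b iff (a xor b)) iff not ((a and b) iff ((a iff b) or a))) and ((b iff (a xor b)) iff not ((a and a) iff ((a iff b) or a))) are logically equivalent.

not equivalent

a | b | φ | ψ
- | - | - | -
T | T | T | T
T | F | F | T
F | T | F | F
F | F | T | T
The columns differ at a=T, b=F (φ=F, ψ=T), so they are not equivalent.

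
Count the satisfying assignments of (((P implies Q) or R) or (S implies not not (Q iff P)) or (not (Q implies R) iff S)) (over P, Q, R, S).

P | Q | R | S | φ
- | - | - | - | -
F | F | F | F | T
F | F | F | T | T
F | F | T | F | T
F | F | T | T | T
F | T | F | F | T
F | T | F | T | T
F | T | T | F | T
F | T | T | T | T
T | F | F | F | T
T | F | F | T | F
T | F | T | F | T
T | F | T | T | T
T | T | F | F | T
T | T | F | T | T
T | T | T | F | T
T | T | T | T | T
The formula is true on 15 of the 16 rows.

15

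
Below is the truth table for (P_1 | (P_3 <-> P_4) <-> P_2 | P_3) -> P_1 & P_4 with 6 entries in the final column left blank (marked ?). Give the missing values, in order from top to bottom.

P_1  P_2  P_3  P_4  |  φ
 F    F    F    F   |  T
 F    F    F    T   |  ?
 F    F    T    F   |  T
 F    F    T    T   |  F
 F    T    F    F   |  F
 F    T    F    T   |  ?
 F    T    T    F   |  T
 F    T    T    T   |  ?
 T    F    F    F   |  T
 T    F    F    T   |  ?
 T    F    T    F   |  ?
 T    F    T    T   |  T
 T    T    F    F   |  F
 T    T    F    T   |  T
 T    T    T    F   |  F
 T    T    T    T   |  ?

Row P_1=F, P_2=F, P_3=F, P_4=T: (P_1 | (P_3 <-> P_4) <-> P_2 | P_3) = T, (P_1 & P_4) = F, so the formula = F.
Row P_1=F, P_2=T, P_3=F, P_4=T: (P_1 | (P_3 <-> P_4) <-> P_2 | P_3) = F, (P_1 & P_4) = F, so the formula = T.
Row P_1=F, P_2=T, P_3=T, P_4=T: (P_1 | (P_3 <-> P_4) <-> P_2 | P_3) = T, (P_1 & P_4) = F, so the formula = F.
Row P_1=T, P_2=F, P_3=F, P_4=T: (P_1 | (P_3 <-> P_4) <-> P_2 | P_3) = F, (P_1 & P_4) = T, so the formula = T.
Row P_1=T, P_2=F, P_3=T, P_4=F: (P_1 | (P_3 <-> P_4) <-> P_2 | P_3) = T, (P_1 & P_4) = F, so the formula = F.
Row P_1=T, P_2=T, P_3=T, P_4=T: (P_1 | (P_3 <-> P_4) <-> P_2 | P_3) = T, (P_1 & P_4) = T, so the formula = T.

F, T, F, T, F, T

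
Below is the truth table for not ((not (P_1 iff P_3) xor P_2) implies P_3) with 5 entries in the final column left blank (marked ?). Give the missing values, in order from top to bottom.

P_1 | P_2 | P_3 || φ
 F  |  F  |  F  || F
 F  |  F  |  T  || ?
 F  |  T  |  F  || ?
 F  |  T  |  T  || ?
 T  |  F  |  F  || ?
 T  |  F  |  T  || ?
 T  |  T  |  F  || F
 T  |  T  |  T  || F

F, T, F, T, F

Row P_1=F, P_2=F, P_3=T: (not (P_1 iff P_3) xor P_2) = T, ((not (P_1 iff P_3) xor P_2) implies P_3) = T, so the formula = F.
Row P_1=F, P_2=T, P_3=F: (not (P_1 iff P_3) xor P_2) = T, ((not (P_1 iff P_3) xor P_2) implies P_3) = F, so the formula = T.
Row P_1=F, P_2=T, P_3=T: (not (P_1 iff P_3) xor P_2) = F, ((not (P_1 iff P_3) xor P_2) implies P_3) = T, so the formula = F.
Row P_1=T, P_2=F, P_3=F: (not (P_1 iff P_3) xor P_2) = T, ((not (P_1 iff P_3) xor P_2) implies P_3) = F, so the formula = T.
Row P_1=T, P_2=F, P_3=T: (not (P_1 iff P_3) xor P_2) = F, ((not (P_1 iff P_3) xor P_2) implies P_3) = T, so the formula = F.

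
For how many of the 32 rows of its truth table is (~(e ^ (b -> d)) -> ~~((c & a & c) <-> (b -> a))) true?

a | b | c | d | e | φ
- | - | - | - | - | -
F | F | F | F | F | T
F | F | F | F | T | F
F | F | F | T | F | T
F | F | F | T | T | F
F | F | T | F | F | T
F | F | T | F | T | F
F | F | T | T | F | T
F | F | T | T | T | F
F | T | F | F | F | T
F | T | F | F | T | T
F | T | F | T | F | T
F | T | F | T | T | T
F | T | T | F | F | T
F | T | T | F | T | T
F | T | T | T | F | T
F | T | T | T | T | T
T | F | F | F | F | T
T | F | F | F | T | F
T | F | F | T | F | T
T | F | F | T | T | F
T | F | T | F | F | T
T | F | T | F | T | T
T | F | T | T | F | T
T | F | T | T | T | T
T | T | F | F | F | F
T | T | F | F | T | T
T | T | F | T | F | T
T | T | F | T | T | F
T | T | T | F | F | T
T | T | T | F | T | T
T | T | T | T | F | T
T | T | T | T | T | T
The formula is true on 24 of the 32 rows.

24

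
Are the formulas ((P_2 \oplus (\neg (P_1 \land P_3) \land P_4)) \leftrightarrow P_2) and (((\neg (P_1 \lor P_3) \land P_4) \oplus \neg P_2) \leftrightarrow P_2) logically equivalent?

not equivalent

P_1 | P_2 | P_3 | P_4 || φ | ψ
 1  |  1  |  1  |  1  || 1 | 0
 1  |  1  |  1  |  0  || 1 | 0
 1  |  1  |  0  |  1  || 0 | 0
 1  |  1  |  0  |  0  || 1 | 0
 1  |  0  |  1  |  1  || 1 | 0
 1  |  0  |  1  |  0  || 1 | 0
 1  |  0  |  0  |  1  || 0 | 0
 1  |  0  |  0  |  0  || 1 | 0
 0  |  1  |  1  |  1  || 0 | 0
 0  |  1  |  1  |  0  || 1 | 0
 0  |  1  |  0  |  1  || 0 | 1
 0  |  1  |  0  |  0  || 1 | 0
 0  |  0  |  1  |  1  || 0 | 0
 0  |  0  |  1  |  0  || 1 | 0
 0  |  0  |  0  |  1  || 0 | 1
 0  |  0  |  0  |  0  || 1 | 0
The columns differ at P_1=1, P_2=1, P_3=1, P_4=1 (φ=1, ψ=0), so they are not equivalent.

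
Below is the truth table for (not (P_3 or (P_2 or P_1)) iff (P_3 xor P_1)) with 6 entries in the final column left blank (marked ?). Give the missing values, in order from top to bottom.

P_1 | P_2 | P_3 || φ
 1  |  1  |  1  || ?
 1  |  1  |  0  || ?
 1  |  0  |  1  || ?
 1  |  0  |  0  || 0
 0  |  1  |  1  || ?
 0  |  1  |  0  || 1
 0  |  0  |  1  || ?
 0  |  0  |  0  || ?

Row P_1=1, P_2=1, P_3=1: not (P_3 or (P_2 or P_1)) = 0, (P_3 xor P_1) = 0, so the formula = 1.
Row P_1=1, P_2=1, P_3=0: not (P_3 or (P_2 or P_1)) = 0, (P_3 xor P_1) = 1, so the formula = 0.
Row P_1=1, P_2=0, P_3=1: not (P_3 or (P_2 or P_1)) = 0, (P_3 xor P_1) = 0, so the formula = 1.
Row P_1=0, P_2=1, P_3=1: not (P_3 or (P_2 or P_1)) = 0, (P_3 xor P_1) = 1, so the formula = 0.
Row P_1=0, P_2=0, P_3=1: not (P_3 or (P_2 or P_1)) = 0, (P_3 xor P_1) = 1, so the formula = 0.
Row P_1=0, P_2=0, P_3=0: not (P_3 or (P_2 or P_1)) = 1, (P_3 xor P_1) = 0, so the formula = 0.

1, 0, 1, 0, 0, 0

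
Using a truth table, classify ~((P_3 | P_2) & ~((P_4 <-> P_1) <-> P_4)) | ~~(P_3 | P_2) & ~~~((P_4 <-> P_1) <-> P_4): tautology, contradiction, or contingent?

tautology

P_1 | P_2 | P_3 | P_4 || φ
 T  |  T  |  T  |  T  || T
 T  |  T  |  T  |  F  || T
 T  |  T  |  F  |  T  || T
 T  |  T  |  F  |  F  || T
 T  |  F  |  T  |  T  || T
 T  |  F  |  T  |  F  || T
 T  |  F  |  F  |  T  || T
 T  |  F  |  F  |  F  || T
 F  |  T  |  T  |  T  || T
 F  |  T  |  T  |  F  || T
 F  |  T  |  F  |  T  || T
 F  |  T  |  F  |  F  || T
 F  |  F  |  T  |  T  || T
 F  |  F  |  T  |  F  || T
 F  |  F  |  F  |  T  || T
 F  |  F  |  F  |  F  || T
Every row is T, so the formula is a tautology.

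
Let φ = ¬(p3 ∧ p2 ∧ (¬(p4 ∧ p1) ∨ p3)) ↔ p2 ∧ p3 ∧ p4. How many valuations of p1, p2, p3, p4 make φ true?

p1 | p2 | p3 | p4 || (p4 ∧ p1) | ¬(p4 ∧ p1) | (¬(p4 ∧ p1) ∨ p3) | (p2 ∧ p3 ∧ p4) | φ
T  | T  | T  | T  ||     T     |     F      |         T         |       T        | F
T  | T  | T  | F  ||     F     |     T      |         T         |       F        | T
T  | T  | F  | T  ||     T     |     F      |         F         |       F        | F
T  | T  | F  | F  ||     F     |     T      |         T         |       F        | F
T  | F  | T  | T  ||     T     |     F      |         T         |       F        | F
T  | F  | T  | F  ||     F     |     T      |         T         |       F        | F
T  | F  | F  | T  ||     T     |     F      |         F         |       F        | F
T  | F  | F  | F  ||     F     |     T      |         T         |       F        | F
F  | T  | T  | T  ||     F     |     T      |         T         |       T        | F
F  | T  | T  | F  ||     F     |     T      |         T         |       F        | T
F  | T  | F  | T  ||     F     |     T      |         T         |       F        | F
F  | T  | F  | F  ||     F     |     T      |         T         |       F        | F
F  | F  | T  | T  ||     F     |     T      |         T         |       F        | F
F  | F  | T  | F  ||     F     |     T      |         T         |       F        | F
F  | F  | F  | T  ||     F     |     T      |         T         |       F        | F
F  | F  | F  | F  ||     F     |     T      |         T         |       F        | F
The formula is true on 2 of the 16 rows.

2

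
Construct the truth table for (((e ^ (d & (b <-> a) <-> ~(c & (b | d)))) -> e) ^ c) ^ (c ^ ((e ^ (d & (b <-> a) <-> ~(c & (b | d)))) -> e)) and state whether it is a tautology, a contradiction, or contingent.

contradiction

a | b | c | d | e | φ
- | - | - | - | - | -
1 | 1 | 1 | 1 | 1 | 0
1 | 1 | 1 | 1 | 0 | 0
1 | 1 | 1 | 0 | 1 | 0
1 | 1 | 1 | 0 | 0 | 0
1 | 1 | 0 | 1 | 1 | 0
1 | 1 | 0 | 1 | 0 | 0
1 | 1 | 0 | 0 | 1 | 0
1 | 1 | 0 | 0 | 0 | 0
1 | 0 | 1 | 1 | 1 | 0
1 | 0 | 1 | 1 | 0 | 0
1 | 0 | 1 | 0 | 1 | 0
1 | 0 | 1 | 0 | 0 | 0
1 | 0 | 0 | 1 | 1 | 0
1 | 0 | 0 | 1 | 0 | 0
1 | 0 | 0 | 0 | 1 | 0
1 | 0 | 0 | 0 | 0 | 0
0 | 1 | 1 | 1 | 1 | 0
0 | 1 | 1 | 1 | 0 | 0
0 | 1 | 1 | 0 | 1 | 0
0 | 1 | 1 | 0 | 0 | 0
0 | 1 | 0 | 1 | 1 | 0
0 | 1 | 0 | 1 | 0 | 0
0 | 1 | 0 | 0 | 1 | 0
0 | 1 | 0 | 0 | 0 | 0
0 | 0 | 1 | 1 | 1 | 0
0 | 0 | 1 | 1 | 0 | 0
0 | 0 | 1 | 0 | 1 | 0
0 | 0 | 1 | 0 | 0 | 0
0 | 0 | 0 | 1 | 1 | 0
0 | 0 | 0 | 1 | 0 | 0
0 | 0 | 0 | 0 | 1 | 0
0 | 0 | 0 | 0 | 0 | 0
Every row is 0, so the formula is a contradiction.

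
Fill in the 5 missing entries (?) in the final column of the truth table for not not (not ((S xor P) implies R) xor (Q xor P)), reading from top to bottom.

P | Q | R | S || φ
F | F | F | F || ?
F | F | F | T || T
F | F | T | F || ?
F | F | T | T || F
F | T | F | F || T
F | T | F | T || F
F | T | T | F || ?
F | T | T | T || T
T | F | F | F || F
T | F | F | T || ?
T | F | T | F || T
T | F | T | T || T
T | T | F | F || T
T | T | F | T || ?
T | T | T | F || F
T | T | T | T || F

Row P=F, Q=F, R=F, S=F: (not ((S xor P) implies R) xor (Q xor P)) = F, not (not ((S xor P) implies R) xor (Q xor P)) = T, so the formula = F.
Row P=F, Q=F, R=T, S=F: (not ((S xor P) implies R) xor (Q xor P)) = F, not (not ((S xor P) implies R) xor (Q xor P)) = T, so the formula = F.
Row P=F, Q=T, R=T, S=F: (not ((S xor P) implies R) xor (Q xor P)) = T, not (not ((S xor P) implies R) xor (Q xor P)) = F, so the formula = T.
Row P=T, Q=F, R=F, S=T: (not ((S xor P) implies R) xor (Q xor P)) = T, not (not ((S xor P) implies R) xor (Q xor P)) = F, so the formula = T.
Row P=T, Q=T, R=F, S=T: (not ((S xor P) implies R) xor (Q xor P)) = F, not (not ((S xor P) implies R) xor (Q xor P)) = T, so the formula = F.

F, F, T, T, F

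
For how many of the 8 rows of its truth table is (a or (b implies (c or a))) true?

7

a | b | c || (a or (b implies (c or a)))
F | F | F ||              T             
F | F | T ||              T             
F | T | F ||              F             
F | T | T ||              T             
T | F | F ||              T             
T | F | T ||              T             
T | T | F ||              T             
T | T | T ||              T             
The formula is true on 7 of the 8 rows.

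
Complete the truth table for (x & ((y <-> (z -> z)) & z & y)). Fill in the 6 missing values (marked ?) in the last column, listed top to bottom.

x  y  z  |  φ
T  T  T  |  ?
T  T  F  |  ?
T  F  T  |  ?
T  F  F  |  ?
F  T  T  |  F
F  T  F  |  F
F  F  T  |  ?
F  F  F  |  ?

T, F, F, F, F, F

Row x=T, y=T, z=T: ((y <-> (z -> z)) & z & y) = T, so the formula = T.
Row x=T, y=T, z=F: ((y <-> (z -> z)) & z & y) = F, so the formula = F.
Row x=T, y=F, z=T: ((y <-> (z -> z)) & z & y) = F, so the formula = F.
Row x=T, y=F, z=F: ((y <-> (z -> z)) & z & y) = F, so the formula = F.
Row x=F, y=F, z=T: ((y <-> (z -> z)) & z & y) = F, so the formula = F.
Row x=F, y=F, z=F: ((y <-> (z -> z)) & z & y) = F, so the formula = F.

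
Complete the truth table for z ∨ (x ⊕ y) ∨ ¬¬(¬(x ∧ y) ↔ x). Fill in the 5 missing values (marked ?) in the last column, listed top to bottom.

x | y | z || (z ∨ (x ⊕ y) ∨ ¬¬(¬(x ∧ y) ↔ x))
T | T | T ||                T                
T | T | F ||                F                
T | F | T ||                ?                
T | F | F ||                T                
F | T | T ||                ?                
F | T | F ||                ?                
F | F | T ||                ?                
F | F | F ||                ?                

Row x=T, y=F, z=T: (x ⊕ y) = T, ¬¬(¬(x ∧ y) ↔ x) = T, so (z ∨ (x ⊕ y) ∨ ¬¬(¬(x ∧ y) ↔ x)) = T.
Row x=F, y=T, z=T: (x ⊕ y) = T, ¬¬(¬(x ∧ y) ↔ x) = F, so (z ∨ (x ⊕ y) ∨ ¬¬(¬(x ∧ y) ↔ x)) = T.
Row x=F, y=T, z=F: (x ⊕ y) = T, ¬¬(¬(x ∧ y) ↔ x) = F, so (z ∨ (x ⊕ y) ∨ ¬¬(¬(x ∧ y) ↔ x)) = T.
Row x=F, y=F, z=T: (x ⊕ y) = F, ¬¬(¬(x ∧ y) ↔ x) = F, so (z ∨ (x ⊕ y) ∨ ¬¬(¬(x ∧ y) ↔ x)) = T.
Row x=F, y=F, z=F: (x ⊕ y) = F, ¬¬(¬(x ∧ y) ↔ x) = F, so (z ∨ (x ⊕ y) ∨ ¬¬(¬(x ∧ y) ↔ x)) = F.

T, T, T, T, F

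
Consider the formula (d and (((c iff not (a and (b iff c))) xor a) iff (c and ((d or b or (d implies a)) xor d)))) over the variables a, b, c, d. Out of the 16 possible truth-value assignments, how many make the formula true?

4

a | b | c | d || φ
T | T | T | T || F
T | T | T | F || F
T | T | F | T || F
T | T | F | F || F
T | F | T | T || T
T | F | T | F || F
T | F | F | T || T
T | F | F | F || F
F | T | T | T || F
F | T | T | F || F
F | T | F | T || T
F | T | F | F || F
F | F | T | T || F
F | F | T | F || F
F | F | F | T || T
F | F | F | F || F
The formula is true on 4 of the 16 rows.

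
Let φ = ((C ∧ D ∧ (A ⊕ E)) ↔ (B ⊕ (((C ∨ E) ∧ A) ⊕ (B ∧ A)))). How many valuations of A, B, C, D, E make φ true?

A  B  C  D  E  |  φ
T  T  T  T  T  |  F
T  T  T  T  F  |  T
T  T  T  F  T  |  F
T  T  T  F  F  |  F
T  T  F  T  T  |  F
T  T  F  T  F  |  T
T  T  F  F  T  |  F
T  T  F  F  F  |  T
T  F  T  T  T  |  F
T  F  T  T  F  |  T
T  F  T  F  T  |  F
T  F  T  F  F  |  F
T  F  F  T  T  |  F
T  F  F  T  F  |  T
T  F  F  F  T  |  F
T  F  F  F  F  |  T
F  T  T  T  T  |  T
F  T  T  T  F  |  F
F  T  T  F  T  |  F
F  T  T  F  F  |  F
F  T  F  T  T  |  F
F  T  F  T  F  |  F
F  T  F  F  T  |  F
F  T  F  F  F  |  F
F  F  T  T  T  |  F
F  F  T  T  F  |  T
F  F  T  F  T  |  T
F  F  T  F  F  |  T
F  F  F  T  T  |  T
F  F  F  T  F  |  T
F  F  F  F  T  |  T
F  F  F  F  F  |  T
The formula is true on 14 of the 32 rows.

14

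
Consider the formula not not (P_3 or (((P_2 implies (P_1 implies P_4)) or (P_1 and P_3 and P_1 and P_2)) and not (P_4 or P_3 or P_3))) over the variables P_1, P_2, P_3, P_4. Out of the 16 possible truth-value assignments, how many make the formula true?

 P_1  |  P_2  |  P_3  |  P_4  || (P_1 implies P_4) | (P_4 or P_3 or P_3) | not (P_4 or P_3 or P_3) |   φ  
False | False | False | False ||        True       |        False        |           True          |  True
False | False | False |  True ||        True       |         True        |          False          | False
False | False |  True | False ||        True       |         True        |          False          |  True
False | False |  True |  True ||        True       |         True        |          False          |  True
False |  True | False | False ||        True       |        False        |           True          |  True
False |  True | False |  True ||        True       |         True        |          False          | False
False |  True |  True | False ||        True       |         True        |          False          |  True
False |  True |  True |  True ||        True       |         True        |          False          |  True
 True | False | False | False ||       False       |        False        |           True          |  True
 True | False | False |  True ||        True       |         True        |          False          | False
 True | False |  True | False ||       False       |         True        |          False          |  True
 True | False |  True |  True ||        True       |         True        |          False          |  True
 True |  True | False | False ||       False       |        False        |           True          | False
 True |  True | False |  True ||        True       |         True        |          False          | False
 True |  True |  True | False ||       False       |         True        |          False          |  True
 True |  True |  True |  True ||        True       |         True        |          False          |  True
The formula is true on 11 of the 16 rows.

11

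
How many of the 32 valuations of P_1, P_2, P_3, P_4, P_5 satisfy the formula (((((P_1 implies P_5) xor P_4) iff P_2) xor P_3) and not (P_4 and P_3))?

12

P_1 | P_2 | P_3 | P_4 | P_5 | φ
--- | --- | --- | --- | --- | -
 1  |  1  |  1  |  1  |  1  | 0
 1  |  1  |  1  |  1  |  0  | 0
 1  |  1  |  1  |  0  |  1  | 0
 1  |  1  |  1  |  0  |  0  | 1
 1  |  1  |  0  |  1  |  1  | 0
 1  |  1  |  0  |  1  |  0  | 1
 1  |  1  |  0  |  0  |  1  | 1
 1  |  1  |  0  |  0  |  0  | 0
 1  |  0  |  1  |  1  |  1  | 0
 1  |  0  |  1  |  1  |  0  | 0
 1  |  0  |  1  |  0  |  1  | 1
 1  |  0  |  1  |  0  |  0  | 0
 1  |  0  |  0  |  1  |  1  | 1
 1  |  0  |  0  |  1  |  0  | 0
 1  |  0  |  0  |  0  |  1  | 0
 1  |  0  |  0  |  0  |  0  | 1
 0  |  1  |  1  |  1  |  1  | 0
 0  |  1  |  1  |  1  |  0  | 0
 0  |  1  |  1  |  0  |  1  | 0
 0  |  1  |  1  |  0  |  0  | 0
 0  |  1  |  0  |  1  |  1  | 0
 0  |  1  |  0  |  1  |  0  | 0
 0  |  1  |  0  |  0  |  1  | 1
 0  |  1  |  0  |  0  |  0  | 1
 0  |  0  |  1  |  1  |  1  | 0
 0  |  0  |  1  |  1  |  0  | 0
 0  |  0  |  1  |  0  |  1  | 1
 0  |  0  |  1  |  0  |  0  | 1
 0  |  0  |  0  |  1  |  1  | 1
 0  |  0  |  0  |  1  |  0  | 1
 0  |  0  |  0  |  0  |  1  | 0
 0  |  0  |  0  |  0  |  0  | 0
The formula is true on 12 of the 32 rows.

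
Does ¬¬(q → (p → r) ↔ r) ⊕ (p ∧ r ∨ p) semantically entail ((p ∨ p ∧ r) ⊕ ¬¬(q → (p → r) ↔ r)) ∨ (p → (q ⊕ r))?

p  q  r  |  φ  ψ
T  T  T  |  F  F
T  T  F  |  F  T
T  F  T  |  F  T
T  F  F  |  T  T
F  T  T  |  T  T
F  T  F  |  F  T
F  F  T  |  T  T
F  F  F  |  F  T
In every row where φ is true, ψ is also true, so φ ⊨ ψ.

yes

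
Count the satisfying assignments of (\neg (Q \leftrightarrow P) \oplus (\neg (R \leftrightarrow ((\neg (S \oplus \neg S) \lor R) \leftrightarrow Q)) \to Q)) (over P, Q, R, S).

P | Q | R | S || φ
1 | 1 | 1 | 1 || 1
1 | 1 | 1 | 0 || 1
1 | 1 | 0 | 1 || 1
1 | 1 | 0 | 0 || 1
1 | 0 | 1 | 1 || 1
1 | 0 | 1 | 0 || 1
1 | 0 | 0 | 1 || 1
1 | 0 | 0 | 0 || 1
0 | 1 | 1 | 1 || 0
0 | 1 | 1 | 0 || 0
0 | 1 | 0 | 1 || 0
0 | 1 | 0 | 0 || 0
0 | 0 | 1 | 1 || 0
0 | 0 | 1 | 0 || 0
0 | 0 | 0 | 1 || 0
0 | 0 | 0 | 0 || 0
The formula is true on 8 of the 16 rows.

8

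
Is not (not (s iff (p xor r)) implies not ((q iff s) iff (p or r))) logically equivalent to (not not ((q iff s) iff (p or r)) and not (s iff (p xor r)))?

equivalent

p | q | r | s | φ | ψ
- | - | - | - | - | -
F | F | F | F | F | F
F | F | F | T | T | T
F | F | T | F | T | T
F | F | T | T | F | F
F | T | F | F | F | F
F | T | F | T | F | F
F | T | T | F | F | F
F | T | T | T | F | F
T | F | F | F | T | T
T | F | F | T | F | F
T | F | T | F | F | F
T | F | T | T | F | F
T | T | F | F | F | F
T | T | F | T | F | F
T | T | T | F | F | F
T | T | T | T | T | T
The columns for φ and ψ agree on every row, so they are logically equivalent.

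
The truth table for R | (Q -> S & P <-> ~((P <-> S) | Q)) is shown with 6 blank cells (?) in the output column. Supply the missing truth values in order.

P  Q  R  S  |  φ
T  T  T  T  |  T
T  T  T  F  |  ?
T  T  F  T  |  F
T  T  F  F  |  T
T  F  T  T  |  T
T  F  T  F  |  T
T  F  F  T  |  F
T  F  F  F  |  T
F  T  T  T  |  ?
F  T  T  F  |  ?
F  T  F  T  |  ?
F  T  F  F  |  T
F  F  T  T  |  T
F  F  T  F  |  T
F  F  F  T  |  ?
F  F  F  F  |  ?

T, T, T, T, T, F

Row P=T, Q=T, R=T, S=F: (Q -> S & P <-> ~((P <-> S) | Q)) = T, so the formula = T.
Row P=F, Q=T, R=T, S=T: (Q -> S & P <-> ~((P <-> S) | Q)) = T, so the formula = T.
Row P=F, Q=T, R=T, S=F: (Q -> S & P <-> ~((P <-> S) | Q)) = T, so the formula = T.
Row P=F, Q=T, R=F, S=T: (Q -> S & P <-> ~((P <-> S) | Q)) = T, so the formula = T.
Row P=F, Q=F, R=F, S=T: (Q -> S & P <-> ~((P <-> S) | Q)) = T, so the formula = T.
Row P=F, Q=F, R=F, S=F: (Q -> S & P <-> ~((P <-> S) | Q)) = F, so the formula = F.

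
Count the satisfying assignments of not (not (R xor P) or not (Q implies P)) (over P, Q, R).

3

P | Q | R | φ
- | - | - | -
F | F | F | F
F | F | T | T
F | T | F | F
F | T | T | F
T | F | F | T
T | F | T | F
T | T | F | T
T | T | T | F
The formula is true on 3 of the 8 rows.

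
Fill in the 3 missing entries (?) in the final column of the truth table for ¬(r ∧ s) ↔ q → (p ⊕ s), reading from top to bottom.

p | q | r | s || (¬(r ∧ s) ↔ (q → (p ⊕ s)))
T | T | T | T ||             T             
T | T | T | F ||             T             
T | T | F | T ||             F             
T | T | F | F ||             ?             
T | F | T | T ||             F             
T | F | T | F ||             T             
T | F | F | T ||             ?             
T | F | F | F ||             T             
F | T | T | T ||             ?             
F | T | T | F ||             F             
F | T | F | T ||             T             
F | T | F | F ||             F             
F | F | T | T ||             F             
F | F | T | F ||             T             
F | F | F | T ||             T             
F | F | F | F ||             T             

Row p=T, q=T, r=F, s=F: ¬(r ∧ s) = T, (q → (p ⊕ s)) = T, so (¬(r ∧ s) ↔ (q → (p ⊕ s))) = T.
Row p=T, q=F, r=F, s=T: ¬(r ∧ s) = T, (q → (p ⊕ s)) = T, so (¬(r ∧ s) ↔ (q → (p ⊕ s))) = T.
Row p=F, q=T, r=T, s=T: ¬(r ∧ s) = F, (q → (p ⊕ s)) = T, so (¬(r ∧ s) ↔ (q → (p ⊕ s))) = F.

T, T, F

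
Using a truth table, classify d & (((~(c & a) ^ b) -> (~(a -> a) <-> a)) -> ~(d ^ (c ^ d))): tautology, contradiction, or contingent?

a | b | c | d || (c & a) | ~(c & a) | (~(c & a) ^ b) | (a -> a) | ~(a -> a) | (~(a -> a) <-> a) | (c ^ d) | (d ^ (c ^ d)) | ~(d ^ (c ^ d)) | φ
T | T | T | T ||    T    |    F     |       T        |    T     |     F     |         F         |    F    |       T       |       F        | T
T | T | T | F ||    T    |    F     |       T        |    T     |     F     |         F         |    T    |       T       |       F        | F
T | T | F | T ||    F    |    T     |       F        |    T     |     F     |         F         |    T    |       F       |       T        | T
T | T | F | F ||    F    |    T     |       F        |    T     |     F     |         F         |    F    |       F       |       T        | F
T | F | T | T ||    T    |    F     |       F        |    T     |     F     |         F         |    F    |       T       |       F        | F
T | F | T | F ||    T    |    F     |       F        |    T     |     F     |         F         |    T    |       T       |       F        | F
T | F | F | T ||    F    |    T     |       T        |    T     |     F     |         F         |    T    |       F       |       T        | T
T | F | F | F ||    F    |    T     |       T        |    T     |     F     |         F         |    F    |       F       |       T        | F
F | T | T | T ||    F    |    T     |       F        |    T     |     F     |         T         |    F    |       T       |       F        | F
F | T | T | F ||    F    |    T     |       F        |    T     |     F     |         T         |    T    |       T       |       F        | F
F | T | F | T ||    F    |    T     |       F        |    T     |     F     |         T         |    T    |       F       |       T        | T
F | T | F | F ||    F    |    T     |       F        |    T     |     F     |         T         |    F    |       F       |       T        | F
F | F | T | T ||    F    |    T     |       T        |    T     |     F     |         T         |    F    |       T       |       F        | F
F | F | T | F ||    F    |    T     |       T        |    T     |     F     |         T         |    T    |       T       |       F        | F
F | F | F | T ||    F    |    T     |       T        |    T     |     F     |         T         |    T    |       F       |       T        | T
F | F | F | F ||    F    |    T     |       T        |    T     |     F     |         T         |    F    |       F       |       T        | F
5 of 16 rows are T, so the formula is contingent.

contingent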